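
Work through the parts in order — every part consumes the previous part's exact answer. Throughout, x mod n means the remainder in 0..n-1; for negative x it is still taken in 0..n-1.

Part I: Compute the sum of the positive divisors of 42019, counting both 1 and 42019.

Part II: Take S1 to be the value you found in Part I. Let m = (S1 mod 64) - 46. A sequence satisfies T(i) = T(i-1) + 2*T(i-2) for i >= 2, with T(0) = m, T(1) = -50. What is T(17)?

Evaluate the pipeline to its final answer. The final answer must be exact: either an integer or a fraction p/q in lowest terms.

Part I: 42019 is prime, so its only divisors are 1 and 42019; sigma = 1 + 42019 = 42020; answer 42020
Part II: S1 = 42020; m = -10; T(2) = 1*(-50) + 2*(-10) = -70; iterating: T(2)=-70, T(3)=-170, T(4)=-310, T(5)=-650, T(6)=-1270, T(7)=-2570, T(8)=-5110, T(9)=-10250, T(10)=-20470, T(11)=-40970, T(12)=-81910, T(13)=-163850, T(14)=-327670, T(15)=-655370, T(16)=-1310710, T(17)=-2621450; answer -2621450

-2621450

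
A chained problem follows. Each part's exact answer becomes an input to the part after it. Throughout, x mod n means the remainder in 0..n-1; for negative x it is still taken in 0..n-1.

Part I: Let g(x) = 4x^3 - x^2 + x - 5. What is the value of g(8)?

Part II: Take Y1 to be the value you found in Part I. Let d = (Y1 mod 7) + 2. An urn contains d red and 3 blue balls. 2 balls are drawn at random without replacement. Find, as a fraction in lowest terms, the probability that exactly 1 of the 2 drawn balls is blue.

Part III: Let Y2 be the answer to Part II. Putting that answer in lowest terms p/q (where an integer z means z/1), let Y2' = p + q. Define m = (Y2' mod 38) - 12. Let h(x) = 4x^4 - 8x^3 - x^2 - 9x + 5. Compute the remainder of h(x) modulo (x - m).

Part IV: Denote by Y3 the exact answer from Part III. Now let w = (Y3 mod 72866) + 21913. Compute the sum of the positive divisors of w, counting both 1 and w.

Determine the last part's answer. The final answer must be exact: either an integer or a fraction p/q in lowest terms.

Part I: 4*(8)^3 - 1*(8)^2 + 1*(8)^1 - 5 = (2048) + (-64) + (8) + (-5) = 1987; answer 1987
Part II: Y1 = 1987; d = 8; total draws C(11,2) = 55; favorable C(3,1)*C(8,1) = 24; P = 24/55; answer 24/55
Part III: Y2 = 24/55; threaded value p + q = 79; m = -9; remainder = value at the root: 4*(-9)^4 - 8*(-9)^3 - 1*(-9)^2 - 9*(-9)^1 + 5 = (26244) + (5832) + (-81) + (81) + (5) = 32081; answer 32081
Part IV: Y3 = 32081; w = 53994; 53994 = 2 * 3 * 8999; sigma = (1 + 2) * (1 + 3) * (1 + 8999) = 3 * 4 * 9000 = 108000; answer 108000

108000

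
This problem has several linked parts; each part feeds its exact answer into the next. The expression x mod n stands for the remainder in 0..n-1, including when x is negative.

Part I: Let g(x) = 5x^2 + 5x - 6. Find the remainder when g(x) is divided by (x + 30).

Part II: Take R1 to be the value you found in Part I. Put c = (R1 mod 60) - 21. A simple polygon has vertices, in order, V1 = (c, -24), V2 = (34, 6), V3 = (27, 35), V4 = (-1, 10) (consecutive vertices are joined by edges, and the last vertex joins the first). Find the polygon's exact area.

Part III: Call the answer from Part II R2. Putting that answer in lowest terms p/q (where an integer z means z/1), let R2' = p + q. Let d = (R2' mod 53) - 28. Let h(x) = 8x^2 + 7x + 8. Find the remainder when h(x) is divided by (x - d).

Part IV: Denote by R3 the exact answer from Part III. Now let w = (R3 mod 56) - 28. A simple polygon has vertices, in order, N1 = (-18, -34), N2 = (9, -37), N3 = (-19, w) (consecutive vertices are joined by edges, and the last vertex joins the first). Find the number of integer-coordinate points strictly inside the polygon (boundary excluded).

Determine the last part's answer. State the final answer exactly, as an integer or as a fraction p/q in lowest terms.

199

Part I: remainder = value at the root: 5*(-30)^2 + 5*(-30)^1 - 6 = (4500) + (-150) + (-6) = 4344; answer 4344
Part II: R1 = 4344; c = 3; cross terms: (3*6 - 34*-24)=834, (34*35 - 27*6)=1028, (27*10 - -1*35)=305, (-1*-24 - 3*10)=-6; twice the area = |2161| = 2161; area = 2161/2; answer 2161/2
Part III: R2 = 2161/2; threaded value p + q = 2163; d = 15; remainder = value at the root: 8*(15)^2 + 7*(15)^1 + 8 = (1800) + (105) + (8) = 1913; answer 1913
Part IV: R3 = 1913; w = -19; cross terms: (-18*-37 - 9*-34)=972, (9*-19 - -19*-37)=-874, (-19*-34 - -18*-19)=304; twice the area = |402| = 402; area = 201; boundary points = 3 + 2 + 1 = 6; strictly interior points = area - boundary/2 + 1 = 199; answer 199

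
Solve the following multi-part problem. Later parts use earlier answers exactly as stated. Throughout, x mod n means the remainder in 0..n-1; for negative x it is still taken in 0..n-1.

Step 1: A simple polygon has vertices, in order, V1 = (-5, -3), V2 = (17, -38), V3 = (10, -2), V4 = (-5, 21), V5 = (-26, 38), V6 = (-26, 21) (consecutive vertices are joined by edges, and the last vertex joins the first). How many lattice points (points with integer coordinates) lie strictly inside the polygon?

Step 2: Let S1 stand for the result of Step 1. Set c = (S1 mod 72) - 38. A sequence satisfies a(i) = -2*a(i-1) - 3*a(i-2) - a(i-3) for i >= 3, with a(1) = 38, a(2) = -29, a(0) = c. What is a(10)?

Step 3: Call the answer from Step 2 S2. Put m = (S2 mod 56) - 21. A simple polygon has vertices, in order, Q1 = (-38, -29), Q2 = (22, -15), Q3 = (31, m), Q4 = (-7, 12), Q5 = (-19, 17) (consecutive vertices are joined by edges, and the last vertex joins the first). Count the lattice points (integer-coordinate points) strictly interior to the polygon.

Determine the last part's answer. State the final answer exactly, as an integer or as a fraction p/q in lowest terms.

Step 1: cross terms: (-5*-38 - 17*-3)=241, (17*-2 - 10*-38)=346, (10*21 - -5*-2)=200, (-5*38 - -26*21)=356, (-26*21 - -26*38)=442, (-26*-3 - -5*21)=183; twice the area = |1768| = 1768; area = 884; boundary points = 1 + 1 + 1 + 1 + 17 + 3 = 24; strictly interior points = area - boundary/2 + 1 = 873; answer 873
Step 2: S1 = 873; c = -29; a(3) = -2*(-29) - 3*(38) - 1*(-29) = -27; iterating: a(3)=-27, a(4)=103, a(5)=-96, a(6)=-90, a(7)=365, a(8)=-364, a(9)=-277, a(10)=1281; answer 1281
Step 3: S2 = 1281; m = 28; cross terms: (-38*-15 - 22*-29)=1208, (22*28 - 31*-15)=1081, (31*12 - -7*28)=568, (-7*17 - -19*12)=109, (-19*-29 - -38*17)=1197; twice the area = |4163| = 4163; area = 4163/2; boundary points = 2 + 1 + 2 + 1 + 1 = 7; strictly interior points = area - boundary/2 + 1 = 2079; answer 2079

2079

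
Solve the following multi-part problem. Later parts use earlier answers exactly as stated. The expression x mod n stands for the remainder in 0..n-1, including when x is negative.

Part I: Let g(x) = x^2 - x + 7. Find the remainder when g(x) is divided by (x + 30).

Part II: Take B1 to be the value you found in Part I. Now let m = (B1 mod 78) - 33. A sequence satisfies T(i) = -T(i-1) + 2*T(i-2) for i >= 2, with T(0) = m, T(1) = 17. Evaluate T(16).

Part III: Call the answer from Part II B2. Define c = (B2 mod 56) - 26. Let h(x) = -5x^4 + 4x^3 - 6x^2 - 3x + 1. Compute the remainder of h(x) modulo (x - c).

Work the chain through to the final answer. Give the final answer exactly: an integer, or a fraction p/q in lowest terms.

-1450977

Part I: remainder = value at the root: 1*(-30)^2 - 1*(-30)^1 + 7 = (900) + (30) + (7) = 937; answer 937
Part II: B1 = 937; m = -32; T(2) = -1*(17) + 2*(-32) = -81; iterating: T(2)=-81, T(3)=115, T(4)=-277, T(5)=507, T(6)=-1061, T(7)=2075, T(8)=-4197, T(9)=8347, T(10)=-16741, T(11)=33435, T(12)=-66917, T(13)=133787, T(14)=-267621, T(15)=535195, T(16)=-1070437; answer -1070437
Part III: B2 = -1070437; c = -23; remainder = value at the root: -5*(-23)^4 + 4*(-23)^3 - 6*(-23)^2 - 3*(-23)^1 + 1 = (-1399205) + (-48668) + (-3174) + (69) + (1) = -1450977; answer -1450977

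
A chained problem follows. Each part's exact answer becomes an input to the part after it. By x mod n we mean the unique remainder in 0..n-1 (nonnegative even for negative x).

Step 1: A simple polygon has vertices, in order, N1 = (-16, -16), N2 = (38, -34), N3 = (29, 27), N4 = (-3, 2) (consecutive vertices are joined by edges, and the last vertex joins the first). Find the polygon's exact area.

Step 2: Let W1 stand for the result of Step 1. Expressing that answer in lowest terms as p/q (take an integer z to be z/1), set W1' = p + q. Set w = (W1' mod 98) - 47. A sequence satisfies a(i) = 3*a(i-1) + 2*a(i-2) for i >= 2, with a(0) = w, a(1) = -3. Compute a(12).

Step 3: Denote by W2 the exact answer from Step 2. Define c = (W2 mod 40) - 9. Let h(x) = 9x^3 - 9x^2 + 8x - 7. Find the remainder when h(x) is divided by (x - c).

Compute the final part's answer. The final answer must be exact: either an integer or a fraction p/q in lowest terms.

Step 1: cross terms: (-16*-34 - 38*-16)=1152, (38*27 - 29*-34)=2012, (29*2 - -3*27)=139, (-3*-16 - -16*2)=80; twice the area = |3383| = 3383; area = 3383/2; answer 3383/2
Step 2: W1 = 3383/2; threaded value p + q = 3385; w = 6; a(2) = 3*(-3) + 2*(6) = 3; iterating: a(2)=3, a(3)=3, a(4)=15, a(5)=51, a(6)=183, a(7)=651, a(8)=2319, a(9)=8259, a(10)=29415, a(11)=104763, a(12)=373119; answer 373119
Step 3: W2 = 373119; c = 30; remainder = value at the root: 9*(30)^3 - 9*(30)^2 + 8*(30)^1 - 7 = (243000) + (-8100) + (240) + (-7) = 235133; answer 235133

235133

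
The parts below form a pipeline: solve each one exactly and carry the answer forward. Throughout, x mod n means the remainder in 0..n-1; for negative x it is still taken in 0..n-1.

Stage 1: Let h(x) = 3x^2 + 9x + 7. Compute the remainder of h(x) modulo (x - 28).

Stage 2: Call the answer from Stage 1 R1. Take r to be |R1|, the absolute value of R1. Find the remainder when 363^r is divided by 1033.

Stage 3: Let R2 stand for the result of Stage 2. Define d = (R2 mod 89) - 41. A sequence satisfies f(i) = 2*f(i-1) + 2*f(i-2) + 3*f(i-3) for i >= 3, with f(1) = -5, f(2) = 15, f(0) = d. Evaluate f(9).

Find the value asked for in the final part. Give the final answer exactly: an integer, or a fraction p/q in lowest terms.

Stage 1: remainder = value at the root: 3*(28)^2 + 9*(28)^1 + 7 = (2352) + (252) + (7) = 2611; answer 2611
Stage 2: R1 = 2611; r = 2611; squarings mod 1033: 363^1=363, 363^2=578, 363^4=425, 363^8=883, 363^16=807, 363^32=459, 363^64=982, 363^128=535, 363^256=84, 363^512=858, 363^1024=668, 363^2048=1001; 363^2611 = 363^1 * 363^2 * 363^16 * 363^32 * 363^512 * 363^2048 = 744 (mod 1033); answer 744
Stage 3: R2 = 744; d = -9; f(3) = 2*(15) + 2*(-5) + 3*(-9) = -7; iterating: f(3)=-7, f(4)=1, f(5)=33, f(6)=47, f(7)=163, f(8)=519, f(9)=1505; answer 1505

1505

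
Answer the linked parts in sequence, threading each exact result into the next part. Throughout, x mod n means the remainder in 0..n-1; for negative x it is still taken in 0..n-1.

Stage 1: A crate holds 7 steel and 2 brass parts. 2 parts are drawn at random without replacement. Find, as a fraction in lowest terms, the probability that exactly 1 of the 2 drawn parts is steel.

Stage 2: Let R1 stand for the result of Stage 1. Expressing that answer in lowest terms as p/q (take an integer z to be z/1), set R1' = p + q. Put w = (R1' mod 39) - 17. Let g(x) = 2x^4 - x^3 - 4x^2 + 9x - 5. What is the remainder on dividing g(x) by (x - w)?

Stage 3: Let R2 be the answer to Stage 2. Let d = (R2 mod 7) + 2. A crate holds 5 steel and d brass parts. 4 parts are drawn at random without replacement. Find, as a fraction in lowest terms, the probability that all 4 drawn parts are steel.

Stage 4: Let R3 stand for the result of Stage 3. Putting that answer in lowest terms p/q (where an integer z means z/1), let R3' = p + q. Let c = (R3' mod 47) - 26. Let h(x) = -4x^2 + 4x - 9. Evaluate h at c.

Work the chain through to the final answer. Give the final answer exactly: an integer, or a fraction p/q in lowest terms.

Stage 1: total draws C(9,2) = 36; favorable C(7,1)*C(2,1) = 14; P = 7/18; answer 7/18
Stage 2: R1 = 7/18; threaded value p + q = 25; w = 8; remainder = value at the root: 2*(8)^4 - 1*(8)^3 - 4*(8)^2 + 9*(8)^1 - 5 = (8192) + (-512) + (-256) + (72) + (-5) = 7491; answer 7491
Stage 3: R2 = 7491; d = 3; total draws C(8,4) = 70; favorable C(5,4) = 5; P = 1/14; answer 1/14
Stage 4: R3 = 1/14; threaded value p + q = 15; c = -11; -4*(-11)^2 + 4*(-11)^1 - 9 = (-484) + (-44) + (-9) = -537; answer -537

-537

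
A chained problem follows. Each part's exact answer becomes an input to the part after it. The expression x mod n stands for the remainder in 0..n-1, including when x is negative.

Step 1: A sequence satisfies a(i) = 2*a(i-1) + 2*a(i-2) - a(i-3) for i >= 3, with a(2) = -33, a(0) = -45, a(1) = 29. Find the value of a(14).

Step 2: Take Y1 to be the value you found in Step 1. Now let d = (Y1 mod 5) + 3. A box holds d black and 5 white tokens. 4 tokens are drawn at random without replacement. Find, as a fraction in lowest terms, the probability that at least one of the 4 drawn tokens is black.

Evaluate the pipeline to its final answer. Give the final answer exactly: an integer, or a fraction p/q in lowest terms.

Step 1: a(3) = 2*(-33) + 2*(29) - 1*(-45) = 37; iterating: a(3)=37, a(4)=-21, a(5)=65, a(6)=51, a(7)=253, a(8)=543, a(9)=1541, a(10)=3915, a(11)=10369, a(12)=27027, a(13)=70877, a(14)=185439; answer 185439
Step 2: Y1 = 185439; d = 7; total draws C(12,4) = 495; complement C(5,4) = 5; favorable 495 - 5 = 490; P = 98/99; answer 98/99

98/99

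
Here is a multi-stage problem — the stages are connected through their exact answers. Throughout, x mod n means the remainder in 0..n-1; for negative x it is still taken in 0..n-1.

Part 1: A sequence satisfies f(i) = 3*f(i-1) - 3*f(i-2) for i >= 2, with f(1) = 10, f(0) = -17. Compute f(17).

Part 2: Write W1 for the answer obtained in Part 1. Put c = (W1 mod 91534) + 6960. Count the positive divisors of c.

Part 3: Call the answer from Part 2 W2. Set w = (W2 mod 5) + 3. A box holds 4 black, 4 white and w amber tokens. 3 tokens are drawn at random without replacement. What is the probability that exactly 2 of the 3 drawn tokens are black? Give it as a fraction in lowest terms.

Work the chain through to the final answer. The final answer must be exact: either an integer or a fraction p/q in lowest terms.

Part 1: f(2) = 3*(10) - 3*(-17) = 81; iterating: f(2)=81, f(3)=213, f(4)=396, f(5)=549, f(6)=459, f(7)=-270, f(8)=-2187, f(9)=-5751, f(10)=-10692, f(11)=-14823, f(12)=-12393, f(13)=7290, f(14)=59049, f(15)=155277, f(16)=288684, f(17)=400221; answer 400221
Part 2: W1 = 400221; c = 41045; 41045 = 5 * 8209; number of divisors = (1+1) * (1+1) = 4; answer 4
Part 3: W2 = 4; w = 7; total draws C(15,3) = 455; favorable C(4,2)*C(11,1) = 66; P = 66/455; answer 66/455

66/455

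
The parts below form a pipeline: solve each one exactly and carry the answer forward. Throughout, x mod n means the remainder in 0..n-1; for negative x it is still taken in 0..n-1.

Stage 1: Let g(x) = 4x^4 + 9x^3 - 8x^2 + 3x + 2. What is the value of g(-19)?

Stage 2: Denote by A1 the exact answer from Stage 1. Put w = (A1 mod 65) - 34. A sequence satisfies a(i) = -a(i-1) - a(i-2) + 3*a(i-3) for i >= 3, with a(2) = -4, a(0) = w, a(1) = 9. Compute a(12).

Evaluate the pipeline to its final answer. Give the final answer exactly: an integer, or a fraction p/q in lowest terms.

Stage 1: 4*(-19)^4 + 9*(-19)^3 - 8*(-19)^2 + 3*(-19)^1 + 2 = (521284) + (-61731) + (-2888) + (-57) + (2) = 456610; answer 456610
Stage 2: A1 = 456610; w = 16; a(3) = -1*(-4) - 1*(9) + 3*(16) = 43; iterating: a(3)=43, a(4)=-12, a(5)=-43, a(6)=184, a(7)=-177, a(8)=-136, a(9)=865, a(10)=-1260, a(11)=-13, a(12)=3868; answer 3868

3868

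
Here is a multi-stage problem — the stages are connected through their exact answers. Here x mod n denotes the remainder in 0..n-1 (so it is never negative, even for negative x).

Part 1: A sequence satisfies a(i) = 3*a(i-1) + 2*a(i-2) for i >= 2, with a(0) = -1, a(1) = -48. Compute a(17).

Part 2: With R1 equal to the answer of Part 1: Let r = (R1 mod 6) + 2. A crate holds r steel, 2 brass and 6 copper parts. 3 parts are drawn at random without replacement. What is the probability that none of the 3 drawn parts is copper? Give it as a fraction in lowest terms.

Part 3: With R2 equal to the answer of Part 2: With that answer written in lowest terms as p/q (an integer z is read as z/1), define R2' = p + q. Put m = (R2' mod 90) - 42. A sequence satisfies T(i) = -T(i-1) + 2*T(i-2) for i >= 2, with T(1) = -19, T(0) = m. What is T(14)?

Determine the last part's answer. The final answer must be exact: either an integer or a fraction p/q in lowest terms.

43677

Part 1: a(2) = 3*(-48) + 2*(-1) = -146; iterating: a(2)=-146, a(3)=-534, a(4)=-1894, a(5)=-6750, a(6)=-24038, a(7)=-85614, a(8)=-304918, a(9)=-1085982, a(10)=-3867782, a(11)=-13775310, a(12)=-49061494, a(13)=-174735102, a(14)=-622328294, a(15)=-2216455086, a(16)=-7894021846, a(17)=-28114975710; answer -28114975710
Part 2: R1 = -28114975710; r = 2; total draws C(10,3) = 120; favorable C(4,3) = 4; P = 1/30; answer 1/30
Part 3: R2 = 1/30; threaded value p + q = 31; m = -11; T(2) = -1*(-19) + 2*(-11) = -3; iterating: T(2)=-3, T(3)=-35, T(4)=29, T(5)=-99, T(6)=157, T(7)=-355, T(8)=669, T(9)=-1379, T(10)=2717, T(11)=-5475, T(12)=10909, T(13)=-21859, T(14)=43677; answer 43677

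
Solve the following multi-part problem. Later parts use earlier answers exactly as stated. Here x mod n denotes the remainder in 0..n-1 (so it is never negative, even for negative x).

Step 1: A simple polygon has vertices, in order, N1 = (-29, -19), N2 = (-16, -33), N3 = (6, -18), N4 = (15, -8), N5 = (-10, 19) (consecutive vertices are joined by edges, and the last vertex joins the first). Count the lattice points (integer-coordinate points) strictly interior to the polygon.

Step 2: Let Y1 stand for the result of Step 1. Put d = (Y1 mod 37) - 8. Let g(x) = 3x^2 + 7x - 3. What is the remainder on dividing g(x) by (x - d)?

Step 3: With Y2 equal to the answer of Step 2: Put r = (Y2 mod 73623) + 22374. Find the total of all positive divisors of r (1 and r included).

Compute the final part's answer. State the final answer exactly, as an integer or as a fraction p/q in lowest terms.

24422

Step 1: cross terms: (-29*-33 - -16*-19)=653, (-16*-18 - 6*-33)=486, (6*-8 - 15*-18)=222, (15*19 - -10*-8)=205, (-10*-19 - -29*19)=741; twice the area = |2307| = 2307; area = 2307/2; boundary points = 1 + 1 + 1 + 1 + 19 = 23; strictly interior points = area - boundary/2 + 1 = 1143; answer 1143
Step 2: Y1 = 1143; d = 25; remainder = value at the root: 3*(25)^2 + 7*(25)^1 - 3 = (1875) + (175) + (-3) = 2047; answer 2047
Step 3: Y2 = 2047; r = 24421; 24421 is prime, so its only divisors are 1 and 24421; sigma = 1 + 24421 = 24422; answer 24422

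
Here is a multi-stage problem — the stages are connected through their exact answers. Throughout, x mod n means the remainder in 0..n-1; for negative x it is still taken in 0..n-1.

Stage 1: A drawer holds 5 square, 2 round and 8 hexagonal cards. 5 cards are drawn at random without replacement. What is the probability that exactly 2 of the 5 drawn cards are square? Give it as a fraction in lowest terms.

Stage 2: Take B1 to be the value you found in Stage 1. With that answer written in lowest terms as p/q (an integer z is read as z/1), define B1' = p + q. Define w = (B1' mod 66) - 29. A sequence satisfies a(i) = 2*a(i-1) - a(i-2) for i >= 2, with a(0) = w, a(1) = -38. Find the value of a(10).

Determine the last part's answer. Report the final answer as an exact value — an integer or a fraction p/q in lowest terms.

-254

Stage 1: total draws C(15,5) = 3003; favorable C(5,2)*C(10,3) = 1200; P = 400/1001; answer 400/1001
Stage 2: B1 = 400/1001; threaded value p + q = 1401; w = -14; a(2) = 2*(-38) - 1*(-14) = -62; iterating: a(2)=-62, a(3)=-86, a(4)=-110, a(5)=-134, a(6)=-158, a(7)=-182, a(8)=-206, a(9)=-230, a(10)=-254; answer -254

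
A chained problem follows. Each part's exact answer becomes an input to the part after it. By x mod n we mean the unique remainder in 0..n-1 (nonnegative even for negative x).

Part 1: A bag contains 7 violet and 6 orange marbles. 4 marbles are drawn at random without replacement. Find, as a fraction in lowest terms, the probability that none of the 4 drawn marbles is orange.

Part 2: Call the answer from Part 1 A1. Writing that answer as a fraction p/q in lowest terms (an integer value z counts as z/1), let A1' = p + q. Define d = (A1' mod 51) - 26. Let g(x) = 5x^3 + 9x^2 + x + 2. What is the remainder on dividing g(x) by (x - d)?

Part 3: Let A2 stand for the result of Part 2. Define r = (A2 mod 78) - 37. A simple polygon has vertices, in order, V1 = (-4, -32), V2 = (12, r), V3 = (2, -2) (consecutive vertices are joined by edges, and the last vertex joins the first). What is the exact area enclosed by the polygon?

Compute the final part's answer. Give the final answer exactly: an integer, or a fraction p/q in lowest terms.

Part 1: total draws C(13,4) = 715; favorable C(7,4) = 35; P = 7/143; answer 7/143
Part 2: A1 = 7/143; threaded value p + q = 150; d = 22; remainder = value at the root: 5*(22)^3 + 9*(22)^2 + 1*(22)^1 + 2 = (53240) + (4356) + (22) + (2) = 57620; answer 57620
Part 3: A2 = 57620; r = 19; cross terms: (-4*19 - 12*-32)=308, (12*-2 - 2*19)=-62, (2*-32 - -4*-2)=-72; twice the area = |174| = 174; area = 87; answer 87

87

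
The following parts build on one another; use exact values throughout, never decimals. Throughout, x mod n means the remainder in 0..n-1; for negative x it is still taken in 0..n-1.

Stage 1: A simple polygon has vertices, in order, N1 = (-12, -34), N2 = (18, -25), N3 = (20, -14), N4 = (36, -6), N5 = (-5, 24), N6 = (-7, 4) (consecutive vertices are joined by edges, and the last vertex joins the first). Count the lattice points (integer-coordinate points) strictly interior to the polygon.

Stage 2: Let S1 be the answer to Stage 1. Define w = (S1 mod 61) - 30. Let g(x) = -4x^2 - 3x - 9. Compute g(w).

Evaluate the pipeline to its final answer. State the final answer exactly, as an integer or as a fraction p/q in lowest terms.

-3006

Stage 1: cross terms: (-12*-25 - 18*-34)=912, (18*-14 - 20*-25)=248, (20*-6 - 36*-14)=384, (36*24 - -5*-6)=834, (-5*4 - -7*24)=148, (-7*-34 - -12*4)=286; twice the area = |2812| = 2812; area = 1406; boundary points = 3 + 1 + 8 + 1 + 2 + 1 = 16; strictly interior points = area - boundary/2 + 1 = 1399; answer 1399
Stage 2: S1 = 1399; w = 27; -4*(27)^2 - 3*(27)^1 - 9 = (-2916) + (-81) + (-9) = -3006; answer -3006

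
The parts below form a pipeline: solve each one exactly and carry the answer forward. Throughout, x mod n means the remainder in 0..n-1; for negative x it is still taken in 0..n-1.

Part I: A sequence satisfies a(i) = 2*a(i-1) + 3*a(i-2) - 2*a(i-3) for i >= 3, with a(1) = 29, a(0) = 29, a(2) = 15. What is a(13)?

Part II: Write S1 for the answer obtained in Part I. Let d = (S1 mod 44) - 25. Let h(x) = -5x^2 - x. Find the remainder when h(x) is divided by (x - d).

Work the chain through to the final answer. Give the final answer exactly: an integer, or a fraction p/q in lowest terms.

Part I: a(3) = 2*(15) + 3*(29) - 2*(29) = 59; iterating: a(3)=59, a(4)=105, a(5)=357, a(6)=911, a(7)=2683, a(8)=7385, a(9)=20997, a(10)=58783, a(11)=165787, a(12)=465929, a(13)=1311653; answer 1311653
Part II: S1 = 1311653; d = -12; remainder = value at the root: -5*(-12)^2 - 1*(-12)^1 = (-720) + (12) = -708; answer -708

-708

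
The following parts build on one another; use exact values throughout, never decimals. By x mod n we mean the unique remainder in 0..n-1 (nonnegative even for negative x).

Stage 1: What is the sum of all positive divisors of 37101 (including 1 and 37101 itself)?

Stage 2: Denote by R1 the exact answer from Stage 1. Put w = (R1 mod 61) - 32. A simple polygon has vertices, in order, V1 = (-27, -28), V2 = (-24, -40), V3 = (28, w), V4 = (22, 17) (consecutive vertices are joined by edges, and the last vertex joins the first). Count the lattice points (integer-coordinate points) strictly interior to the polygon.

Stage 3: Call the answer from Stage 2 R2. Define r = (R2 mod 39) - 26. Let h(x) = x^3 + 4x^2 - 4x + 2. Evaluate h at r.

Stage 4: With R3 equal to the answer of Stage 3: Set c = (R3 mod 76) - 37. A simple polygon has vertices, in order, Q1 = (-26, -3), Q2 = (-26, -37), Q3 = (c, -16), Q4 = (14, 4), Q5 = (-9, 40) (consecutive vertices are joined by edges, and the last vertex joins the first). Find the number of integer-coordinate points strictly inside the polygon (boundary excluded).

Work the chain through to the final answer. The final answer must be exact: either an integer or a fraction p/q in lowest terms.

Stage 1: 37101 = 3 * 83 * 149; sigma = (1 + 3) * (1 + 83) * (1 + 149) = 4 * 84 * 150 = 50400; answer 50400
Stage 2: R1 = 50400; w = -18; cross terms: (-27*-40 - -24*-28)=408, (-24*-18 - 28*-40)=1552, (28*17 - 22*-18)=872, (22*-28 - -27*17)=-157; twice the area = |2675| = 2675; area = 2675/2; boundary points = 3 + 2 + 1 + 1 = 7; strictly interior points = area - boundary/2 + 1 = 1335; answer 1335
Stage 3: R2 = 1335; r = -17; 1*(-17)^3 + 4*(-17)^2 - 4*(-17)^1 + 2 = (-4913) + (1156) + (68) + (2) = -3687; answer -3687
Stage 4: R3 = -3687; c = 0; cross terms: (-26*-37 - -26*-3)=884, (-26*-16 - 0*-37)=416, (0*4 - 14*-16)=224, (14*40 - -9*4)=596, (-9*-3 - -26*40)=1067; twice the area = |3187| = 3187; area = 3187/2; boundary points = 34 + 1 + 2 + 1 + 1 = 39; strictly interior points = area - boundary/2 + 1 = 1575; answer 1575

1575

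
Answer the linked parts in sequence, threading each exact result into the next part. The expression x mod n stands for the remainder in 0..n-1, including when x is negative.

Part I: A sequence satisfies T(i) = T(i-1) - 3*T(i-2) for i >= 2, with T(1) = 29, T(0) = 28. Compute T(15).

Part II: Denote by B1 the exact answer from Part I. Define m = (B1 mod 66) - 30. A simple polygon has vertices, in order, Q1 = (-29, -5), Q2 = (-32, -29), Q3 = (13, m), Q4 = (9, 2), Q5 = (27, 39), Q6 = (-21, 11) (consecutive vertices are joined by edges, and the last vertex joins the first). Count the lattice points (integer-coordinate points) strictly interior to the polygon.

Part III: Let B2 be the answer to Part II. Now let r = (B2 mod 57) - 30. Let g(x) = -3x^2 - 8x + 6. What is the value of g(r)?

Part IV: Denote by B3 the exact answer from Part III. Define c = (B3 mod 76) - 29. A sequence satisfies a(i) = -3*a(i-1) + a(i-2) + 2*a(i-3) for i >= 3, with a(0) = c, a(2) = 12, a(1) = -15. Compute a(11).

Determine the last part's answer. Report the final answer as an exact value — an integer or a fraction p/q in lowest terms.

Part I: T(2) = 1*(29) - 3*(28) = -55; iterating: T(2)=-55, T(3)=-142, T(4)=23, T(5)=449, T(6)=380, T(7)=-967, T(8)=-2107, T(9)=794, T(10)=7115, T(11)=4733, T(12)=-16612, T(13)=-30811, T(14)=19025, T(15)=111458; answer 111458
Part II: B1 = 111458; m = 20; cross terms: (-29*-29 - -32*-5)=681, (-32*20 - 13*-29)=-263, (13*2 - 9*20)=-154, (9*39 - 27*2)=297, (27*11 - -21*39)=1116, (-21*-5 - -29*11)=424; twice the area = |2101| = 2101; area = 2101/2; boundary points = 3 + 1 + 2 + 1 + 4 + 8 = 19; strictly interior points = area - boundary/2 + 1 = 1042; answer 1042
Part III: B2 = 1042; r = -14; -3*(-14)^2 - 8*(-14)^1 + 6 = (-588) + (112) + (6) = -470; answer -470
Part IV: B3 = -470; c = 33; a(3) = -3*(12) + 1*(-15) + 2*(33) = 15; iterating: a(3)=15, a(4)=-63, a(5)=228, a(6)=-717, a(7)=2253, a(8)=-7020, a(9)=21879, a(10)=-68151, a(11)=212292; answer 212292

212292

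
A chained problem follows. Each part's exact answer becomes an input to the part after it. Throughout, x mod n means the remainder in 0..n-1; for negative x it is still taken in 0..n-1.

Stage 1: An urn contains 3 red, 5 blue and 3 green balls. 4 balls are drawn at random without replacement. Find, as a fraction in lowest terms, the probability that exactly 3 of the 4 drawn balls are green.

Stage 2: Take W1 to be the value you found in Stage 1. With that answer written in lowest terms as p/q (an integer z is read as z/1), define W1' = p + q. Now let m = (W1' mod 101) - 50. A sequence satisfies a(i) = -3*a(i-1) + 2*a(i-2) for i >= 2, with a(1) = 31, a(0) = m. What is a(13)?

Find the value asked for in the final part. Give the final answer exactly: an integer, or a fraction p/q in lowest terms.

75174169

Stage 1: total draws C(11,4) = 330; favorable C(3,3)*C(8,1) = 8; P = 4/165; answer 4/165
Stage 2: W1 = 4/165; threaded value p + q = 169; m = 18; a(2) = -3*(31) + 2*(18) = -57; iterating: a(2)=-57, a(3)=233, a(4)=-813, a(5)=2905, a(6)=-10341, a(7)=36833, a(8)=-131181, a(9)=467209, a(10)=-1663989, a(11)=5926385, a(12)=-21107133, a(13)=75174169; answer 75174169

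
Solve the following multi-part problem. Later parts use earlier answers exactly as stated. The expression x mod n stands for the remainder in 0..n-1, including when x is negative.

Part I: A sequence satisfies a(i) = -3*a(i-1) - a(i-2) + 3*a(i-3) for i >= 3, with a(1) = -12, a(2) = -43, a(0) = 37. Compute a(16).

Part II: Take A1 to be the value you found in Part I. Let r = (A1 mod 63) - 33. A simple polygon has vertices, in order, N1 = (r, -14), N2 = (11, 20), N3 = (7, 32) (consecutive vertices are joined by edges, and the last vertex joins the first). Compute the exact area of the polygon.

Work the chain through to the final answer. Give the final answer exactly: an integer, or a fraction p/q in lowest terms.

Part I: a(3) = -3*(-43) - 1*(-12) + 3*(37) = 252; iterating: a(3)=252, a(4)=-749, a(5)=1866, a(6)=-4093, a(7)=8166, a(8)=-14807, a(9)=23976, a(10)=-32623, a(11)=29472, a(12)=16135, a(13)=-175746, a(14)=599519, a(15)=-1574406, a(16)=3596461; answer 3596461
Part II: A1 = 3596461; r = 10; cross terms: (10*20 - 11*-14)=354, (11*32 - 7*20)=212, (7*-14 - 10*32)=-418; twice the area = |148| = 148; area = 74; answer 74

74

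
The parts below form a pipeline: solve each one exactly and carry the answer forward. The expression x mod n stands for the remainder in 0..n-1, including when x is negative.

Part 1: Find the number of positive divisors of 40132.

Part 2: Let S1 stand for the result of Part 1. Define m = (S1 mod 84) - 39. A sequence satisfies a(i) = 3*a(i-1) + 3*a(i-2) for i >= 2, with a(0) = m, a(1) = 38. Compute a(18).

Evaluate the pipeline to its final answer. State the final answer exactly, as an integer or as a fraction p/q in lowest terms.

95078160693

Part 1: 40132 = 2^2 * 79 * 127; number of divisors = (2+1) * (1+1) * (1+1) = 12; answer 12
Part 2: S1 = 12; m = -27; a(2) = 3*(38) + 3*(-27) = 33; iterating: a(2)=33, a(3)=213, a(4)=738, a(5)=2853, a(6)=10773, a(7)=40878, a(8)=154953, a(9)=587493, a(10)=2227338, a(11)=8444493, a(12)=32015493, a(13)=121379958, a(14)=460186353, a(15)=1744698933, a(16)=6614655858, a(17)=25078064373, a(18)=95078160693; answer 95078160693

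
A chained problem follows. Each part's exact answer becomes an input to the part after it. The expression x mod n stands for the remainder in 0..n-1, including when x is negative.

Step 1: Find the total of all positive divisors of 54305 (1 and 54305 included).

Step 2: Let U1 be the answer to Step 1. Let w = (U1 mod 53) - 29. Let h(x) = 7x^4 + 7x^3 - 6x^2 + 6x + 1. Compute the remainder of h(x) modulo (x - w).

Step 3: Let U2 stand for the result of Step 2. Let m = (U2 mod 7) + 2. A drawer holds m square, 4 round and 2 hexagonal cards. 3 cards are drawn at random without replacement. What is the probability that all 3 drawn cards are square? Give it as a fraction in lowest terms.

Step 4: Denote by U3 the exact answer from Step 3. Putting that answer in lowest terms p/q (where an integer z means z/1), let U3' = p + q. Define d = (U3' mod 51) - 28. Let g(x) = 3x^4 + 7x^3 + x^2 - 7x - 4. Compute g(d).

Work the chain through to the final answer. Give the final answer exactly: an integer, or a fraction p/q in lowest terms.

9600

Step 1: 54305 = 5 * 10861; sigma = (1 + 5) * (1 + 10861) = 6 * 10862 = 65172; answer 65172
Step 2: U1 = 65172; w = 6; remainder = value at the root: 7*(6)^4 + 7*(6)^3 - 6*(6)^2 + 6*(6)^1 + 1 = (9072) + (1512) + (-216) + (36) + (1) = 10405; answer 10405
Step 3: U2 = 10405; m = 5; total draws C(11,3) = 165; favorable C(5,3) = 10; P = 2/33; answer 2/33
Step 4: U3 = 2/33; threaded value p + q = 35; d = 7; 3*(7)^4 + 7*(7)^3 + 1*(7)^2 - 7*(7)^1 - 4 = (7203) + (2401) + (49) + (-49) + (-4) = 9600; answer 9600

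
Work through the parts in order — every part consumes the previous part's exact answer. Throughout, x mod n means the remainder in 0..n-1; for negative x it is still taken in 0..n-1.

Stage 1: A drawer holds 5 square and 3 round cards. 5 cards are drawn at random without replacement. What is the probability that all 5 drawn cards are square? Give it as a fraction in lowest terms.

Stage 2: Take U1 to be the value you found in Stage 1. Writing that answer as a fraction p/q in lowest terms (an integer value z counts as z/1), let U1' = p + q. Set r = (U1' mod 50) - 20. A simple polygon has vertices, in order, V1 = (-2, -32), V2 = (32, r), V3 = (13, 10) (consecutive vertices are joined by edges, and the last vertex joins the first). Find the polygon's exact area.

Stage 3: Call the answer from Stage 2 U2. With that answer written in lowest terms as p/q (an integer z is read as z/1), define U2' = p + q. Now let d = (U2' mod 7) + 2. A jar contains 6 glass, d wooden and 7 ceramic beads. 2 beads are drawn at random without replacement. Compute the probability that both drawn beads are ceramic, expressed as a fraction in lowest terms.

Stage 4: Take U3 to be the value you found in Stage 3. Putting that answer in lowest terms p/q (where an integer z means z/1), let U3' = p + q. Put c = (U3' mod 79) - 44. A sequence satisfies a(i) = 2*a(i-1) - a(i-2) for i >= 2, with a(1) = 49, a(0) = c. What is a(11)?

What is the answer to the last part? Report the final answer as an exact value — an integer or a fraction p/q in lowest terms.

Stage 1: total draws C(8,5) = 56; favorable C(5,5) = 1; P = 1/56; answer 1/56
Stage 2: U1 = 1/56; threaded value p + q = 57; r = -13; cross terms: (-2*-13 - 32*-32)=1050, (32*10 - 13*-13)=489, (13*-32 - -2*10)=-396; twice the area = |1143| = 1143; area = 1143/2; answer 1143/2
Stage 3: U2 = 1143/2; threaded value p + q = 1145; d = 6; total draws C(19,2) = 171; favorable C(7,2) = 21; P = 7/57; answer 7/57
Stage 4: U3 = 7/57; threaded value p + q = 64; c = 20; a(2) = 2*(49) - 1*(20) = 78; iterating: a(2)=78, a(3)=107, a(4)=136, a(5)=165, a(6)=194, a(7)=223, a(8)=252, a(9)=281, a(10)=310, a(11)=339; answer 339

339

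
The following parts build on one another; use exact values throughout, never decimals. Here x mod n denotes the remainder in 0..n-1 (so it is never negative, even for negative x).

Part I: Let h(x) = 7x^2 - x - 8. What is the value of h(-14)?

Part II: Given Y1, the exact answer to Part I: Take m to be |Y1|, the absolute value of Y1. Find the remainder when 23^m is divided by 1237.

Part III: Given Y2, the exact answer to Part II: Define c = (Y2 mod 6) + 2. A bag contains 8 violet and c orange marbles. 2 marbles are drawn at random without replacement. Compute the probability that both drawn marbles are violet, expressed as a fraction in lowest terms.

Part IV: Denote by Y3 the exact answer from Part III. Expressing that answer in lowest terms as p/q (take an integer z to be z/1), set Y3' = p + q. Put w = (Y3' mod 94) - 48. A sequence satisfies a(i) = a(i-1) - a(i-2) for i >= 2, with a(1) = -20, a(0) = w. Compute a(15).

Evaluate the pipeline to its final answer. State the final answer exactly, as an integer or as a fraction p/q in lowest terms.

Part I: 7*(-14)^2 - 1*(-14)^1 - 8 = (1372) + (14) + (-8) = 1378; answer 1378
Part II: Y1 = 1378; m = 1378; squarings mod 1237: 23^1=23, 23^2=529, 23^4=279, 23^8=1147, 23^16=678, 23^32=757, 23^64=318, 23^128=927, 23^256=851, 23^512=556, 23^1024=1123; 23^1378 = 23^2 * 23^32 * 23^64 * 23^256 * 23^1024 = 213 (mod 1237); answer 213
Part III: Y2 = 213; c = 5; total draws C(13,2) = 78; favorable C(8,2) = 28; P = 14/39; answer 14/39
Part IV: Y3 = 14/39; threaded value p + q = 53; w = 5; a(2) = 1*(-20) - 1*(5) = -25; iterating: a(2)=-25, a(3)=-5, a(4)=20, a(5)=25, a(6)=5, a(7)=-20, a(8)=-25, a(9)=-5, a(10)=20, a(11)=25, a(12)=5, a(13)=-20, a(14)=-25, a(15)=-5; answer -5

-5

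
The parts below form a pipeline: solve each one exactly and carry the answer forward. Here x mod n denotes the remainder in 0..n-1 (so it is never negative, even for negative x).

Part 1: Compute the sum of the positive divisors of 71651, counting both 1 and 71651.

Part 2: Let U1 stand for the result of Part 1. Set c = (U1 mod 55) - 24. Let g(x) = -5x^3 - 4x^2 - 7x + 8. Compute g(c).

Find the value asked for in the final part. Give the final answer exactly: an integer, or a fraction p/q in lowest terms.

Part 1: 71651 = 137 * 523; sigma = (1 + 137) * (1 + 523) = 138 * 524 = 72312; answer 72312
Part 2: U1 = 72312; c = 18; -5*(18)^3 - 4*(18)^2 - 7*(18)^1 + 8 = (-29160) + (-1296) + (-126) + (8) = -30574; answer -30574

-30574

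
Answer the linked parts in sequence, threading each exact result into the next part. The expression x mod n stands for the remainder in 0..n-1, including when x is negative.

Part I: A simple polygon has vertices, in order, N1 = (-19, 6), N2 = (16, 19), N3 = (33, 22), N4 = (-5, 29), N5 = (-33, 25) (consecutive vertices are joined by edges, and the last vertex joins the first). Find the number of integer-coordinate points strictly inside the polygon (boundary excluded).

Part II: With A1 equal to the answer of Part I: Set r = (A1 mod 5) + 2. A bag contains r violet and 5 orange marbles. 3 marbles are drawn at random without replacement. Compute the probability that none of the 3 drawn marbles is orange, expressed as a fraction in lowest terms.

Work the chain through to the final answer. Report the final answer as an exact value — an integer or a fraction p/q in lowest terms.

4/33

Part I: cross terms: (-19*19 - 16*6)=-457, (16*22 - 33*19)=-275, (33*29 - -5*22)=1067, (-5*25 - -33*29)=832, (-33*6 - -19*25)=277; twice the area = |1444| = 1444; area = 722; boundary points = 1 + 1 + 1 + 4 + 1 = 8; strictly interior points = area - boundary/2 + 1 = 719; answer 719
Part II: A1 = 719; r = 6; total draws C(11,3) = 165; favorable C(6,3) = 20; P = 4/33; answer 4/33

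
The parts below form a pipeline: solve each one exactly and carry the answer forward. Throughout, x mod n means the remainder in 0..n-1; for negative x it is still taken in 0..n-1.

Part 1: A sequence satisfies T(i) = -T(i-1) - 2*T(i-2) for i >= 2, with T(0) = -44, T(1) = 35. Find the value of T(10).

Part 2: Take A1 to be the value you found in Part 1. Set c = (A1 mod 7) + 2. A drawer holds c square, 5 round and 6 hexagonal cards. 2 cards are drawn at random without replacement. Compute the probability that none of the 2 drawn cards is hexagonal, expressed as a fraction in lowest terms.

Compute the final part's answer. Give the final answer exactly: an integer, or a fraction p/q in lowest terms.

Part 1: T(2) = -1*(35) - 2*(-44) = 53; iterating: T(2)=53, T(3)=-123, T(4)=17, T(5)=229, T(6)=-263, T(7)=-195, T(8)=721, T(9)=-331, T(10)=-1111; answer -1111
Part 2: A1 = -1111; c = 4; total draws C(15,2) = 105; favorable C(9,2) = 36; P = 12/35; answer 12/35

12/35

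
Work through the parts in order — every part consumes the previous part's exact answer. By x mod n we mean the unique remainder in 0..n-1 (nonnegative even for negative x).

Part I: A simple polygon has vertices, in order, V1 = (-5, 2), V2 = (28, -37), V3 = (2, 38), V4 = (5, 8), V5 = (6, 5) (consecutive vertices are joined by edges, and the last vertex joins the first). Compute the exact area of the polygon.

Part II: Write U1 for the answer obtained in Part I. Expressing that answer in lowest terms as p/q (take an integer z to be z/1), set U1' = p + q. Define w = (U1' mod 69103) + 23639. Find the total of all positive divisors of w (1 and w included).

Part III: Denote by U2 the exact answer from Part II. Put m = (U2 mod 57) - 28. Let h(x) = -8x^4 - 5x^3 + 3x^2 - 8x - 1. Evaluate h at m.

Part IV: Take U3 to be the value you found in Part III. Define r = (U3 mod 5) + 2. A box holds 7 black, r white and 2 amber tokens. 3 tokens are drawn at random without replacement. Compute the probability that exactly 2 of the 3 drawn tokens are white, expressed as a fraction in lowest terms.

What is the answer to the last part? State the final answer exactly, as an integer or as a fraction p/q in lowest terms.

27/143

Part I: cross terms: (-5*-37 - 28*2)=129, (28*38 - 2*-37)=1138, (2*8 - 5*38)=-174, (5*5 - 6*8)=-23, (6*2 - -5*5)=37; twice the area = |1107| = 1107; area = 1107/2; answer 1107/2
Part II: U1 = 1107/2; threaded value p + q = 1109; w = 24748; 24748 = 2^2 * 23 * 269; sigma = (1 + 2 + 4) * (1 + 23) * (1 + 269) = 7 * 24 * 270 = 45360; answer 45360
Part III: U2 = 45360; m = 17; -8*(17)^4 - 5*(17)^3 + 3*(17)^2 - 8*(17)^1 - 1 = (-668168) + (-24565) + (867) + (-136) + (-1) = -692003; answer -692003
Part IV: U3 = -692003; r = 4; total draws C(13,3) = 286; favorable C(4,2)*C(9,1) = 54; P = 27/143; answer 27/143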